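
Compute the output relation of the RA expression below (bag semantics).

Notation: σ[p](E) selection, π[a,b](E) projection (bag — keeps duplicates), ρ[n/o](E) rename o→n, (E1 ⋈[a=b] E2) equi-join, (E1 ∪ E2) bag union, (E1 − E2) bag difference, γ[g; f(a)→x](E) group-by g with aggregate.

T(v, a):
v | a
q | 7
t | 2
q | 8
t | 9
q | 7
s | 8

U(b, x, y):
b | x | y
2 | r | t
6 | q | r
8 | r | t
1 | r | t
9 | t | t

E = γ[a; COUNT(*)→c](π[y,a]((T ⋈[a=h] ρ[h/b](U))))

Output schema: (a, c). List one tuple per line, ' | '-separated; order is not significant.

Row counts bottom-up:
  T → 6
  U → 5
  ρ[h/b](U) → 5
  (T ⋈[a=h] ρ[h/b](U)) → 4
  π[y,a]((T ⋈[a=h] ρ[h/b](U))) → 4
  γ[a; COUNT(*)→c](π[y,a]((T ⋈[a=h] ρ[h/b](U)))) → 3

== RESULT ==
a | c
2 | 1
8 | 2
9 | 1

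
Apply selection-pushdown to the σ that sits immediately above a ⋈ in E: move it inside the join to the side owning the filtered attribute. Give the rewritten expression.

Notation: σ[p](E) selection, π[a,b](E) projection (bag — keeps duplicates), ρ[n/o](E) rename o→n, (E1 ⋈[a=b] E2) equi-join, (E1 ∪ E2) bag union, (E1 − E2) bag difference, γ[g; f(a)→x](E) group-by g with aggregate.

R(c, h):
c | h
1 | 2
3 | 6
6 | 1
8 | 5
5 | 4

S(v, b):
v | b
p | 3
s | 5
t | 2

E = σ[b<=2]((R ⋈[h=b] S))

σ filters on b, owned by the right side.
E' = (R ⋈[h=b] σ[b<=2](S))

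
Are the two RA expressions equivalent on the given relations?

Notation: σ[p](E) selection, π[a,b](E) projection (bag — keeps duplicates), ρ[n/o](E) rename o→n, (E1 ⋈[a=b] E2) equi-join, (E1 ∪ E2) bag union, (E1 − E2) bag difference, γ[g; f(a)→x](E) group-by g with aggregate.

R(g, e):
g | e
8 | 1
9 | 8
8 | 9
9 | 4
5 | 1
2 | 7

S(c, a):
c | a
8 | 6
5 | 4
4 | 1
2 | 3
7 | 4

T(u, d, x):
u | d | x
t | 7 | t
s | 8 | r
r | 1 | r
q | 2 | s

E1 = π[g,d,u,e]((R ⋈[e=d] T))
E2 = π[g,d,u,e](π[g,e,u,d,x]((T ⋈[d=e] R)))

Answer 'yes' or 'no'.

E1 stepwise |·|:
  R → 6
  T → 4
  (R ⋈[e=d] T) → 4
  π[g,d,u,e]((R ⋈[e=d] T)) → 4
E2 stepwise |·|:
  T → 4
  R → 6
  (T ⋈[d=e] R) → 4
  π[g,e,u,d,x]((T ⋈[d=e] R)) → 4
  π[g,d,u,e](π[g,e,u,d,x]((T ⋈[d=e] R))) → 4

E1 and E2 produce the same multiset:
g | d | u | e
2 | 7 | t | 7
5 | 1 | r | 1
8 | 1 | r | 1
9 | 8 | s | 8

yes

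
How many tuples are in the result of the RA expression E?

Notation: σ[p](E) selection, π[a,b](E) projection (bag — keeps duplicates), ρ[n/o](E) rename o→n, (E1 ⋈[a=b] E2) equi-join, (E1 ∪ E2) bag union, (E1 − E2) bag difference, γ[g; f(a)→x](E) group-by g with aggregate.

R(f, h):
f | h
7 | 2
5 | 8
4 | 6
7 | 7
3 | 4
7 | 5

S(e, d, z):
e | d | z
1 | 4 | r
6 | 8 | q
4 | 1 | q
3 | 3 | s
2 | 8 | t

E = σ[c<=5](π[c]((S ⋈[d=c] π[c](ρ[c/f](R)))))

Per-node cardinality:
  S → 5
  R → 6
  ρ[c/f](R) → 6
  π[c](ρ[c/f](R)) → 6
  (S ⋈[d=c] π[c](ρ[c/f](R))) → 2
  π[c]((S ⋈[d=c] π[c](ρ[c/f](R)))) → 2
  σ[c<=5](π[c]((S ⋈[d=c] π[c](ρ[c/f](R))))) → 2

|E| = 2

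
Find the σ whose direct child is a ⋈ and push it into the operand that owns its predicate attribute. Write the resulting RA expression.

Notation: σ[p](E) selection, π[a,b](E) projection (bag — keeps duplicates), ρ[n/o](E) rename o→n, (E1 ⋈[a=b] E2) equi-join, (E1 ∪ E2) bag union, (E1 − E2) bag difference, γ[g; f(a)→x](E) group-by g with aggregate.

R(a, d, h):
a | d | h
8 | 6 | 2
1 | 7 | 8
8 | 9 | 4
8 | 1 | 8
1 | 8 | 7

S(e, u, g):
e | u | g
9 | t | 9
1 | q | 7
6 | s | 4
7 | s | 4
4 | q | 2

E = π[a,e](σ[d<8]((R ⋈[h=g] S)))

σ filters on d, owned by the left side.
E' = π[a,e]((σ[d<8](R) ⋈[h=g] S))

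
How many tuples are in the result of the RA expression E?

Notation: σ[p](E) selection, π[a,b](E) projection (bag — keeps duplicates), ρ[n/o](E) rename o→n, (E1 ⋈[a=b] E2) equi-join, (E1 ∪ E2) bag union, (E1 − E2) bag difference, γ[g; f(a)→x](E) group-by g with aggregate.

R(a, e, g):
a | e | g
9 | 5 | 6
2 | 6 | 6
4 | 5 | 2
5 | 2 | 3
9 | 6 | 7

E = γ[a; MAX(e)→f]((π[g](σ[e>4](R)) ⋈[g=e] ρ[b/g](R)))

Stepwise |·|:
  R → 5
  σ[e>4](R) → 4
  π[g](σ[e>4](R)) → 4
  R → 5
  ρ[b/g](R) → 5
  (π[g](σ[e>4](R)) ⋈[g=e] ρ[b/g](R)) → 5
  γ[a; MAX(e)→f]((π[g](σ[e>4](R)) ⋈[g=e] ρ[b/g](R))) → 3

|E| = 3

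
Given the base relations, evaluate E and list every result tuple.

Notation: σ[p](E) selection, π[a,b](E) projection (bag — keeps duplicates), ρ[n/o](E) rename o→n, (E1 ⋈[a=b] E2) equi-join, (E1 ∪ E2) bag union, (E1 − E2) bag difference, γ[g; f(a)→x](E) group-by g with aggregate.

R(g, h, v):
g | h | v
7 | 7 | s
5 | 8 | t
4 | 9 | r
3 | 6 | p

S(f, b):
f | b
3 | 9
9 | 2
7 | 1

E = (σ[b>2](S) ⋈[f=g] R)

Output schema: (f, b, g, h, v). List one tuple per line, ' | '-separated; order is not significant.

Stepwise |·|:
  S → 3
  σ[b>2](S) → 1
  R → 4
  (σ[b>2](S) ⋈[f=g] R) → 1

== RESULT ==
f | b | g | h | v
3 | 9 | 3 | 6 | p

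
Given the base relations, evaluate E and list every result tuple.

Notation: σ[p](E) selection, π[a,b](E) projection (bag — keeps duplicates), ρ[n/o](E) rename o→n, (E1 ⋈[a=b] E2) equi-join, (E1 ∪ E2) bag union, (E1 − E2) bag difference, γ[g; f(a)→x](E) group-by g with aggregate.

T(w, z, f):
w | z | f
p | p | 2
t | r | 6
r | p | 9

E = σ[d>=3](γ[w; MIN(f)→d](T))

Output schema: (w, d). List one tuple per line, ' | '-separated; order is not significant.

Per-node cardinality:
  T → 3
  γ[w; MIN(f)→d](T) → 3
  σ[d>=3](γ[w; MIN(f)→d](T)) → 2

== RESULT ==
w | d
r | 9
t | 6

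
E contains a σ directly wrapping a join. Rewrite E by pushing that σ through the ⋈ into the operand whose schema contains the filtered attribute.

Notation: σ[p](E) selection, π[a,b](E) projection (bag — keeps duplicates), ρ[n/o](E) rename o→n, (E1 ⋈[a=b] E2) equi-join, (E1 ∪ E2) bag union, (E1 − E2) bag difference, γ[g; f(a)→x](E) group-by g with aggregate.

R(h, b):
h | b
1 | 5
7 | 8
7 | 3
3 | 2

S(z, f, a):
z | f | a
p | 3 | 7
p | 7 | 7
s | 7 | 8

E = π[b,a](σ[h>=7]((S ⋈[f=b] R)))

σ filters on h, owned by the right side.
E' = π[b,a]((S ⋈[f=b] σ[h>=7](R)))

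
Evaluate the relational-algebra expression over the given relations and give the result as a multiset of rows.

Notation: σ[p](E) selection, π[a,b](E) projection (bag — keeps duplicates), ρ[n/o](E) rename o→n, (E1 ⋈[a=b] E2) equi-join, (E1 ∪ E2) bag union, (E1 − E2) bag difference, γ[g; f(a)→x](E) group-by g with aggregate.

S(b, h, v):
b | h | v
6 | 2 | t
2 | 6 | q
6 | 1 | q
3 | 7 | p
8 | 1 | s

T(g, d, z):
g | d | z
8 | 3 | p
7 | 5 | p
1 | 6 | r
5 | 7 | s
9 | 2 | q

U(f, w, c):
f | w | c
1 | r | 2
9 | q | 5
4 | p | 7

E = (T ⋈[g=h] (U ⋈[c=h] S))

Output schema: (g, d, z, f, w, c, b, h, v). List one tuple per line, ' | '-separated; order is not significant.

Row counts bottom-up:
  T → 5
  U → 3
  S → 5
  (U ⋈[c=h] S) → 2
  (T ⋈[g=h] (U ⋈[c=h] S)) → 1

== RESULT ==
g | d | z | f | w | c | b | h | v
7 | 5 | p | 4 | p | 7 | 3 | 7 | p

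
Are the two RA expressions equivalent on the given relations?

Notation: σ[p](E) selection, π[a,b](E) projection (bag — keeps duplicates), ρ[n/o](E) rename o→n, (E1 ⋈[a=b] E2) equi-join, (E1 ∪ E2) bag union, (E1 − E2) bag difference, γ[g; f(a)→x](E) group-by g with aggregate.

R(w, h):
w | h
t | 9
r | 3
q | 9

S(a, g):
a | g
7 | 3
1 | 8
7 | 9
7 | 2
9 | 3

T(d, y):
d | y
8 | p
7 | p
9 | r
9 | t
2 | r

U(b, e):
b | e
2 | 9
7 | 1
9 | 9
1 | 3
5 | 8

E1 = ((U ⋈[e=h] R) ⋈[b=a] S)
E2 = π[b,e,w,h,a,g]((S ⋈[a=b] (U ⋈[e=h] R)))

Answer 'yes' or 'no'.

E1 subexpression sizes:
  U → 5
  R → 3
  (U ⋈[e=h] R) → 5
  S → 5
  ((U ⋈[e=h] R) ⋈[b=a] S) → 3
E2 subexpression sizes:
  S → 5
  U → 5
  R → 3
  (U ⋈[e=h] R) → 5
  (S ⋈[a=b] (U ⋈[e=h] R)) → 3
  π[b,e,w,h,a,g]((S ⋈[a=b] (U ⋈[e=h] R))) → 3

E1 and E2 produce the same multiset:
b | e | w | h | a | g
1 | 3 | r | 3 | 1 | 8
9 | 9 | q | 9 | 9 | 3
9 | 9 | t | 9 | 9 | 3

yes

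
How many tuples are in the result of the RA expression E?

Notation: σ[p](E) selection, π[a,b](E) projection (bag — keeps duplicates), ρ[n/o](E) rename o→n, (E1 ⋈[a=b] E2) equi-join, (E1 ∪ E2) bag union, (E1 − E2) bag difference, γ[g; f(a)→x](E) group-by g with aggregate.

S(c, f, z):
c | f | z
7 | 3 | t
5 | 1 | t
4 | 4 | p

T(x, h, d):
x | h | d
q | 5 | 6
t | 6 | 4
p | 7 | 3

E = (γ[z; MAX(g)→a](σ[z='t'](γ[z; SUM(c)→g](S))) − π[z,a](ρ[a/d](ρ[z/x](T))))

Per-node cardinality:
  S → 3
  γ[z; SUM(c)→g](S) → 2
  σ[z='t'](γ[z; SUM(c)→g](S)) → 1
  γ[z; MAX(g)→a](σ[z='t'](γ[z; SUM(c)→g](S))) → 1
  T → 3
  ρ[z/x](T) → 3
  ρ[a/d](ρ[z/x](T)) → 3
  π[z,a](ρ[a/d](ρ[z/x](T))) → 3
  (γ[z; MAX(g)→a](σ[z='t'](γ[z; SUM(c)→g](S))) − π[z,a](ρ[a/d](ρ[z/x](T)))) → 1

|E| = 1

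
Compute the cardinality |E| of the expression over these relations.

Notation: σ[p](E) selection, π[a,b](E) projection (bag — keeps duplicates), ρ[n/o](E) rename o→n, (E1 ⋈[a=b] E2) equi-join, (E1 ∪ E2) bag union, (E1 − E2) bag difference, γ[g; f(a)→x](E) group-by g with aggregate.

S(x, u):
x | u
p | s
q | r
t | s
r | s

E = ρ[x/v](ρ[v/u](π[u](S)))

Per-node cardinality:
  S → 4
  π[u](S) → 4
  ρ[v/u](π[u](S)) → 4
  ρ[x/v](ρ[v/u](π[u](S))) → 4

|E| = 4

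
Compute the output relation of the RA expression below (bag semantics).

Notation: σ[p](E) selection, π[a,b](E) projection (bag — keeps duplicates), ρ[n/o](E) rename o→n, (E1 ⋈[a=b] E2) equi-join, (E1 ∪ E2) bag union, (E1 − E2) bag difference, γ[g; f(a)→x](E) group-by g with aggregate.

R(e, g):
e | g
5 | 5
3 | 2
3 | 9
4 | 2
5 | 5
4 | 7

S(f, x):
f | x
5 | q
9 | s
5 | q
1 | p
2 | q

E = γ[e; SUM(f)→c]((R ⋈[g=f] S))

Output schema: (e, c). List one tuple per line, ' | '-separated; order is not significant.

Stepwise |·|:
  R → 6
  S → 5
  (R ⋈[g=f] S) → 7
  γ[e; SUM(f)→c]((R ⋈[g=f] S)) → 3

== RESULT ==
e | c
3 | 11
4 | 2
5 | 20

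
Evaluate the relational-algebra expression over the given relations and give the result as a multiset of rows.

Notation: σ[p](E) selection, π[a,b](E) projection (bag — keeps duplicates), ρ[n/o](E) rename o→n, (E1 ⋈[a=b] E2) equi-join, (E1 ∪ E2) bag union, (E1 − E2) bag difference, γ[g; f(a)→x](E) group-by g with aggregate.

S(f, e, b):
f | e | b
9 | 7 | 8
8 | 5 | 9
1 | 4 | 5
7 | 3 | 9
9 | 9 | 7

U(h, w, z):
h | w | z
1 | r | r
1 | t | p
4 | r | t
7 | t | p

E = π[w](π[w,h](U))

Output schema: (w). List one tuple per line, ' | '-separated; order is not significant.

Row counts bottom-up:
  U → 4
  π[w,h](U) → 4
  π[w](π[w,h](U)) → 4

== RESULT ==
w
r
r
t
t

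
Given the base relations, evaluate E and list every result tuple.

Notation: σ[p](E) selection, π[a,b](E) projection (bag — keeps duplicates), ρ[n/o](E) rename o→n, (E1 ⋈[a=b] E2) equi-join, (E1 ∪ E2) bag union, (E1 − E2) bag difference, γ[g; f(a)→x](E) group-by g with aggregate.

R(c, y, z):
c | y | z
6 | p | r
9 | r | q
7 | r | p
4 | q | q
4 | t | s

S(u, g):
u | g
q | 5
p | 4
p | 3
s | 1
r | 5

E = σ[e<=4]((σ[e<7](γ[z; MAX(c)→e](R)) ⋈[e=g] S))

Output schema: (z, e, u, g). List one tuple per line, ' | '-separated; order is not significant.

Stepwise |·|:
  R → 5
  γ[z; MAX(c)→e](R) → 4
  σ[e<7](γ[z; MAX(c)→e](R)) → 2
  S → 5
  (σ[e<7](γ[z; MAX(c)→e](R)) ⋈[e=g] S) → 1
  σ[e<=4]((σ[e<7](γ[z; MAX(c)→e](R)) ⋈[e=g] S)) → 1

== RESULT ==
z | e | u | g
s | 4 | p | 4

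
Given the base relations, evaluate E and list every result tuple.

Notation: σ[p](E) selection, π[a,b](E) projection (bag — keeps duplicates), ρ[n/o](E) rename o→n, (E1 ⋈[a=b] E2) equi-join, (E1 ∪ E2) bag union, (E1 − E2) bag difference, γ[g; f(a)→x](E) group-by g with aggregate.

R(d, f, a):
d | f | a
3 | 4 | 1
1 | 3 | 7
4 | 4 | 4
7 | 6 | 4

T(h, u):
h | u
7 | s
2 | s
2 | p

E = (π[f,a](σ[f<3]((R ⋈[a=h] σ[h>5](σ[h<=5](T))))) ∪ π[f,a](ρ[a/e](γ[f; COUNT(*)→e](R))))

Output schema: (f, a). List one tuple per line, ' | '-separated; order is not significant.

Per-node cardinality:
  R → 4
  T → 3
  σ[h<=5](T) → 2
  σ[h>5](σ[h<=5](T)) → 0
  (R ⋈[a=h] σ[h>5](σ[h<=5](T))) → 0
  σ[f<3]((R ⋈[a=h] σ[h>5](σ[h<=5](T)))) → 0
  π[f,a](σ[f<3]((R ⋈[a=h] σ[h>5](σ[h<=5](T))))) → 0
  R → 4
  γ[f; COUNT(*)→e](R) → 3
  ρ[a/e](γ[f; COUNT(*)→e](R)) → 3
  π[f,a](ρ[a/e](γ[f; COUNT(*)→e](R))) → 3
  (π[f,a](σ[f<3]((R ⋈[a=h] σ[h>5](σ[h<=5](T))))) ∪ π[f,a](ρ[a/e](γ[f; COUNT(*)→e](R)))) → 3

== RESULT ==
f | a
3 | 1
4 | 2
6 | 1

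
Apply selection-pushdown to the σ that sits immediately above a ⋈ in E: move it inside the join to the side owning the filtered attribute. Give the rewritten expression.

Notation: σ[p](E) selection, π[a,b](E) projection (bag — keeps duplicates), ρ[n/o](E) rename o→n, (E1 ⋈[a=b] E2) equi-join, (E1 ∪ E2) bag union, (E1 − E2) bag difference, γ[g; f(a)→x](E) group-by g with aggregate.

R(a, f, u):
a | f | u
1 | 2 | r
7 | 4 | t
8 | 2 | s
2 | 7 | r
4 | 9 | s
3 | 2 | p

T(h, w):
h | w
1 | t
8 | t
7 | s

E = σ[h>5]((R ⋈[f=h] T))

σ filters on h, owned by the right side.
E' = (R ⋈[f=h] σ[h>5](T))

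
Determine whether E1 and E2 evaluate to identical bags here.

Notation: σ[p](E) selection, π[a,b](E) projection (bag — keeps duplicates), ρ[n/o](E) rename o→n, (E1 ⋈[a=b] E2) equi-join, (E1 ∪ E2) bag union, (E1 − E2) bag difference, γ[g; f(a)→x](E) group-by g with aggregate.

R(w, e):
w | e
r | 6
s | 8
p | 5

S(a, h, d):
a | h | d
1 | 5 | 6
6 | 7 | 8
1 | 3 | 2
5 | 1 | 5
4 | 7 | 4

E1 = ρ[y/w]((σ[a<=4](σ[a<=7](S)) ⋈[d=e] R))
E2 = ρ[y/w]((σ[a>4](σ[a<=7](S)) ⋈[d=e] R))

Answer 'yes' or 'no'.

E1 subexpression sizes:
  S → 5
  σ[a<=7](S) → 5
  σ[a<=4](σ[a<=7](S)) → 3
  R → 3
  (σ[a<=4](σ[a<=7](S)) ⋈[d=e] R) → 1
  ρ[y/w]((σ[a<=4](σ[a<=7](S)) ⋈[d=e] R)) → 1
E2 subexpression sizes:
  S → 5
  σ[a<=7](S) → 5
  σ[a>4](σ[a<=7](S)) → 2
  R → 3
  (σ[a>4](σ[a<=7](S)) ⋈[d=e] R) → 2
  ρ[y/w]((σ[a>4](σ[a<=7](S)) ⋈[d=e] R)) → 2

E1 result:
a | h | d | y | e
1 | 5 | 6 | r | 6
E2 result:
a | h | d | y | e
5 | 1 | 5 | p | 5
6 | 7 | 8 | s | 8
Witness: (5, 1, 5, 'p', 5) appears 0× in E1 but 1× in E2.

no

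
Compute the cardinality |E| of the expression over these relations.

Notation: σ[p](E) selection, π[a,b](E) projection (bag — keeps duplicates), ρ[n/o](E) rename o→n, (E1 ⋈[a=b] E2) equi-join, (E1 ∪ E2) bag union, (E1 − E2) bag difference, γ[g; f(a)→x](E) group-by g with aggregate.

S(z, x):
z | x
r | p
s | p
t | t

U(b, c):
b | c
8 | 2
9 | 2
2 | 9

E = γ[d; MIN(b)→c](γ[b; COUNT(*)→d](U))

Row counts bottom-up:
  U → 3
  γ[b; COUNT(*)→d](U) → 3
  γ[d; MIN(b)→c](γ[b; COUNT(*)→d](U)) → 1

|E| = 1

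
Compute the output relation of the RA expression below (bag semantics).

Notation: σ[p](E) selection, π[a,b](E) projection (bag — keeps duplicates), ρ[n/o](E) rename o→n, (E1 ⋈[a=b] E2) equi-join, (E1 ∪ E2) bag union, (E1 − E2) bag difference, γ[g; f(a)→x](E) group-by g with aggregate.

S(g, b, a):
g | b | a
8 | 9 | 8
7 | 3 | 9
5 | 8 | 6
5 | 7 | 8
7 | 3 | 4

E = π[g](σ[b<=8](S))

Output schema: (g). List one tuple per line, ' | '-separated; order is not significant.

Subexpression sizes:
  S → 5
  σ[b<=8](S) → 4
  π[g](σ[b<=8](S)) → 4

== RESULT ==
g
5
5
7
7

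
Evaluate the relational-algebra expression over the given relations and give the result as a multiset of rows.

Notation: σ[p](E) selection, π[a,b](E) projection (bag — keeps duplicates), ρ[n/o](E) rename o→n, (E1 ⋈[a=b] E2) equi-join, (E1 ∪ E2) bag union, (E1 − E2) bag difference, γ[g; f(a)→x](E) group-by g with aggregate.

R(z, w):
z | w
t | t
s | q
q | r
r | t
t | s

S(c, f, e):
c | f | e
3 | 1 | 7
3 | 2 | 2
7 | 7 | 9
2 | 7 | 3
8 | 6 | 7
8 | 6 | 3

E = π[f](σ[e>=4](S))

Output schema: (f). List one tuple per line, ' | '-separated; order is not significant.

Stepwise |·|:
  S → 6
  σ[e>=4](S) → 3
  π[f](σ[e>=4](S)) → 3

== RESULT ==
f
1
6
7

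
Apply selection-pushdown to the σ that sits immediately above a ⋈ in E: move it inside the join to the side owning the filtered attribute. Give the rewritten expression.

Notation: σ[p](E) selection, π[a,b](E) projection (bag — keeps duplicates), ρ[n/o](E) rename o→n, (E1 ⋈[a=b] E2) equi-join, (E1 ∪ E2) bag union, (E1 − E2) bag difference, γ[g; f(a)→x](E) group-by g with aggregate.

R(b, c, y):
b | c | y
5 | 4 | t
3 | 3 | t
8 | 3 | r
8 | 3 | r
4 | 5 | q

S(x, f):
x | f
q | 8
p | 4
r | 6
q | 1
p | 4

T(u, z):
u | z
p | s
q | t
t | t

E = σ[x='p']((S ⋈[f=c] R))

σ filters on x, owned by the left side.
E' = (σ[x='p'](S) ⋈[f=c] R)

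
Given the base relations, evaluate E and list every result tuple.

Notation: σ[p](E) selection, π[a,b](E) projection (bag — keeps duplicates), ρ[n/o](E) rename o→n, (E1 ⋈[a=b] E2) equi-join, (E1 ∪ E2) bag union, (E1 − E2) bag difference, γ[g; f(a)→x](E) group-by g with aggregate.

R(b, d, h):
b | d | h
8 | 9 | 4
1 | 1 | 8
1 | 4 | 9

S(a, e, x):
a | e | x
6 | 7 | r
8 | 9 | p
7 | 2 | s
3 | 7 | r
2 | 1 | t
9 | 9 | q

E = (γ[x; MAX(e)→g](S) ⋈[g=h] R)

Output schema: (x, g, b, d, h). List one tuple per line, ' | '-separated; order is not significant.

Stepwise |·|:
  S → 6
  γ[x; MAX(e)→g](S) → 5
  R → 3
  (γ[x; MAX(e)→g](S) ⋈[g=h] R) → 2

== RESULT ==
x | g | b | d | h
p | 9 | 1 | 4 | 9
q | 9 | 1 | 4 | 9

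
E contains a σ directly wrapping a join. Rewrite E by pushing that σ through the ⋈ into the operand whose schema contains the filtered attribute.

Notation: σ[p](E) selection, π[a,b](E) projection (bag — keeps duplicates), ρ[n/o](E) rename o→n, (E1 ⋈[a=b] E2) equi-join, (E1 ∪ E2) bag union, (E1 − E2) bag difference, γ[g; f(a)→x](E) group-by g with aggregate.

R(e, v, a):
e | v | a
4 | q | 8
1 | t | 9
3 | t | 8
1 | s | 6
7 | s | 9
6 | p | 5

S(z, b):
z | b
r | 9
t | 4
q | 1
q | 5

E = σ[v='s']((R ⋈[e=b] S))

σ filters on v, owned by the left side.
E' = (σ[v='s'](R) ⋈[e=b] S)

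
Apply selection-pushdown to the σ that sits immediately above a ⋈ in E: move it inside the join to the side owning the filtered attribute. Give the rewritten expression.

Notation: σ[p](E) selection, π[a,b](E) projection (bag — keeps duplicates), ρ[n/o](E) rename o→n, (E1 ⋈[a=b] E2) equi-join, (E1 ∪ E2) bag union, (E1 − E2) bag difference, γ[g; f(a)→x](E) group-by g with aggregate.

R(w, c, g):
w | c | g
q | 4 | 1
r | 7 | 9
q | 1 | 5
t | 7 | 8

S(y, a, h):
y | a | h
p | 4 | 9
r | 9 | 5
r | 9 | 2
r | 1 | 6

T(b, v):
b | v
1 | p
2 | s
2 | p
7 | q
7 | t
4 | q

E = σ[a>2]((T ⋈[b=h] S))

σ filters on a, owned by the right side.
E' = (T ⋈[b=h] σ[a>2](S))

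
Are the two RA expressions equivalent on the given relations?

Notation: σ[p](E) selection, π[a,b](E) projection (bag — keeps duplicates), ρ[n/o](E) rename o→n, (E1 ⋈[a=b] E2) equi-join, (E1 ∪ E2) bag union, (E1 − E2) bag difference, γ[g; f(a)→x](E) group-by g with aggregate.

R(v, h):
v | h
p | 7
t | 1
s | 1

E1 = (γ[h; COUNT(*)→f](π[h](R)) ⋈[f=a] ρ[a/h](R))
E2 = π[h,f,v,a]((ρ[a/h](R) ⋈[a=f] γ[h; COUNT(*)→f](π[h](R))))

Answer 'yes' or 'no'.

E1 subexpression sizes:
  R → 3
  π[h](R) → 3
  γ[h; COUNT(*)→f](π[h](R)) → 2
  R → 3
  ρ[a/h](R) → 3
  (γ[h; COUNT(*)→f](π[h](R)) ⋈[f=a] ρ[a/h](R)) → 2
E2 subexpression sizes:
  R → 3
  ρ[a/h](R) → 3
  R → 3
  π[h](R) → 3
  γ[h; COUNT(*)→f](π[h](R)) → 2
  (ρ[a/h](R) ⋈[a=f] γ[h; COUNT(*)→f](π[h](R))) → 2
  π[h,f,v,a]((ρ[a/h](R) ⋈[a=f] γ[h; COUNT(*)→f](π[h](R)))) → 2

E1 and E2 produce the same multiset:
h | f | v | a
7 | 1 | s | 1
7 | 1 | t | 1

yes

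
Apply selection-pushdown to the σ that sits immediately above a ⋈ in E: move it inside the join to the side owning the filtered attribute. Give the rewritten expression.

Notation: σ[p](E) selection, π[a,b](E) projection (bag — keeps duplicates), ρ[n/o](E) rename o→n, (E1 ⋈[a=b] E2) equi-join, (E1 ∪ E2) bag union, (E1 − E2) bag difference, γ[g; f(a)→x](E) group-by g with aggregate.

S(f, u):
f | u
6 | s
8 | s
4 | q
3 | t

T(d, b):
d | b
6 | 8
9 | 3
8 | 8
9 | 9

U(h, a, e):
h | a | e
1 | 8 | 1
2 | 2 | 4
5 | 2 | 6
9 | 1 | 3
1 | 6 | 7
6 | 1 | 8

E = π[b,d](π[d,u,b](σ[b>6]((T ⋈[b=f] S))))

σ filters on b, owned by the left side.
E' = π[b,d](π[d,u,b]((σ[b>6](T) ⋈[b=f] S)))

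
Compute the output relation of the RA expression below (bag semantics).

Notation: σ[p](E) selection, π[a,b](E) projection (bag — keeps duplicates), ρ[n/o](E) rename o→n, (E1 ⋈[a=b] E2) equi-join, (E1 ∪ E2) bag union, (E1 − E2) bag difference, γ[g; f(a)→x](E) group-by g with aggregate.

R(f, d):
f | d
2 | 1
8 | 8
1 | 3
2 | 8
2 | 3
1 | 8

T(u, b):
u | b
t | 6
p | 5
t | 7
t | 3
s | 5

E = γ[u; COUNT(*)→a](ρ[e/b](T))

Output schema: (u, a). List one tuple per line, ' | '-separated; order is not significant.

Stepwise |·|:
  T → 5
  ρ[e/b](T) → 5
  γ[u; COUNT(*)→a](ρ[e/b](T)) → 3

== RESULT ==
u | a
p | 1
s | 1
t | 3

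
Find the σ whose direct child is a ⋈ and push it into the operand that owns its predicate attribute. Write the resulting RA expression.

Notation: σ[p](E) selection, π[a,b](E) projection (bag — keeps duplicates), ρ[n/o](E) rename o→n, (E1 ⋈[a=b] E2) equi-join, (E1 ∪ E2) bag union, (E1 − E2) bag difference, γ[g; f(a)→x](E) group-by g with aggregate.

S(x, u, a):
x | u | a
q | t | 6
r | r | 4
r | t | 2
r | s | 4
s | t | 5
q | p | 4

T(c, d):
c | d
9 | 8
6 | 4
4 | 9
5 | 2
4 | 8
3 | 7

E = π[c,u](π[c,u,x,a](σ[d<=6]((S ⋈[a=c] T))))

σ filters on d, owned by the right side.
E' = π[c,u](π[c,u,x,a]((S ⋈[a=c] σ[d<=6](T))))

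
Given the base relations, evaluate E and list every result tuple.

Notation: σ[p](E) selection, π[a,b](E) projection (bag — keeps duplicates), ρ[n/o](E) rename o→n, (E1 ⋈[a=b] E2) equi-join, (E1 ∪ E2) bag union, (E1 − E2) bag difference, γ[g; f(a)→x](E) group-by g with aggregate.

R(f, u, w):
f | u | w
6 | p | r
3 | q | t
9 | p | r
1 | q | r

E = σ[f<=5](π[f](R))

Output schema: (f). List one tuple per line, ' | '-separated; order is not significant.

Subexpression sizes:
  R → 4
  π[f](R) → 4
  σ[f<=5](π[f](R)) → 2

== RESULT ==
f
1
3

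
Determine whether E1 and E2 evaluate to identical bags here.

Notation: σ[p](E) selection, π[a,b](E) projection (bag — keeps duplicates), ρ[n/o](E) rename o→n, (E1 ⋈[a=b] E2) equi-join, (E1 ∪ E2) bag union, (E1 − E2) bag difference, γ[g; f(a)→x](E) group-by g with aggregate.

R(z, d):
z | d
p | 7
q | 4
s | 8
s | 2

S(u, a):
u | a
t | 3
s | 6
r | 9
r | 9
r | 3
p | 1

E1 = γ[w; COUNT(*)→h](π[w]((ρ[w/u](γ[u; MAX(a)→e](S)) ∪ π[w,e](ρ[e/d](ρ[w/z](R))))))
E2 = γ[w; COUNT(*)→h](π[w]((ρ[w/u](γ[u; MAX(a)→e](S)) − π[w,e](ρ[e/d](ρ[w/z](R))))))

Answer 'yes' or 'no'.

E1 stepwise |·|:
  S → 6
  γ[u; MAX(a)→e](S) → 4
  ρ[w/u](γ[u; MAX(a)→e](S)) → 4
  R → 4
  ρ[w/z](R) → 4
  ρ[e/d](ρ[w/z](R)) → 4
  π[w,e](ρ[e/d](ρ[w/z](R))) → 4
  (ρ[w/u](γ[u; MAX(a)→e](S)) ∪ π[w,e](ρ[e/d](ρ[w/z](R)))) → 8
  π[w]((ρ[w/u](γ[u; MAX(a)→e](S)) ∪ π[w,e](ρ[e/d](ρ[w/z](R))))) → 8
  γ[w; COUNT(*)→h](π[w]((ρ[w/u](γ[u; MAX(a)→e](S)) ∪ π[w,e](ρ[e/d](ρ[w/z](R)))))) → 5
E2 stepwise |·|:
  S → 6
  γ[u; MAX(a)→e](S) → 4
  ρ[w/u](γ[u; MAX(a)→e](S)) → 4
  R → 4
  ρ[w/z](R) → 4
  ρ[e/d](ρ[w/z](R)) → 4
  π[w,e](ρ[e/d](ρ[w/z](R))) → 4
  (ρ[w/u](γ[u; MAX(a)→e](S)) − π[w,e](ρ[e/d](ρ[w/z](R)))) → 4
  π[w]((ρ[w/u](γ[u; MAX(a)→e](S)) − π[w,e](ρ[e/d](ρ[w/z](R))))) → 4
  γ[w; COUNT(*)→h](π[w]((ρ[w/u](γ[u; MAX(a)→e](S)) − π[w,e](ρ[e/d](ρ[w/z](R)))))) → 4

E1 result:
w | h
p | 2
q | 1
r | 1
s | 3
t | 1
E2 result:
w | h
p | 1
r | 1
s | 1
t | 1
Witness: ('q', 1) appears 1× in E1 but 0× in E2.

no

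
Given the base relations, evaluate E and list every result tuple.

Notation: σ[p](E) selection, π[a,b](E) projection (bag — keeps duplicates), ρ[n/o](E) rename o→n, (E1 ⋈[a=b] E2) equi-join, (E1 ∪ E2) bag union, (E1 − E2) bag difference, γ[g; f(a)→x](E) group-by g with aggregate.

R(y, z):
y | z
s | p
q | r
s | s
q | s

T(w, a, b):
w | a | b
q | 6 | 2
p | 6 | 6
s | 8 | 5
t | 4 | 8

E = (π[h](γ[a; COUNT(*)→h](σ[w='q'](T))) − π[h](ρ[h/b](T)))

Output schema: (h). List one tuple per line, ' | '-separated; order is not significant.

Row counts bottom-up:
  T → 4
  σ[w='q'](T) → 1
  γ[a; COUNT(*)→h](σ[w='q'](T)) → 1
  π[h](γ[a; COUNT(*)→h](σ[w='q'](T))) → 1
  T → 4
  ρ[h/b](T) → 4
  π[h](ρ[h/b](T)) → 4
  (π[h](γ[a; COUNT(*)→h](σ[w='q'](T))) − π[h](ρ[h/b](T))) → 1

== RESULT ==
h
1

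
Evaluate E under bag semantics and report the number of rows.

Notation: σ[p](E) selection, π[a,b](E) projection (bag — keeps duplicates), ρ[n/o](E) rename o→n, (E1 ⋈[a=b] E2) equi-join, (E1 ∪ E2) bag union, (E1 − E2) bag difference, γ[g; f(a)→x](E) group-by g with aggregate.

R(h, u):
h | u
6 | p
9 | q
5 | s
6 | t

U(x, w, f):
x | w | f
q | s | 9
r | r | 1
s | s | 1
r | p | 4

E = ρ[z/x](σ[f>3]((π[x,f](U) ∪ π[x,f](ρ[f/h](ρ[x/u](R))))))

Row counts bottom-up:
  U → 4
  π[x,f](U) → 4
  R → 4
  ρ[x/u](R) → 4
  ρ[f/h](ρ[x/u](R)) → 4
  π[x,f](ρ[f/h](ρ[x/u](R))) → 4
  (π[x,f](U) ∪ π[x,f](ρ[f/h](ρ[x/u](R)))) → 8
  σ[f>3]((π[x,f](U) ∪ π[x,f](ρ[f/h](ρ[x/u](R))))) → 6
  ρ[z/x](σ[f>3]((π[x,f](U) ∪ π[x,f](ρ[f/h](ρ[x/u](R)))))) → 6

|E| = 6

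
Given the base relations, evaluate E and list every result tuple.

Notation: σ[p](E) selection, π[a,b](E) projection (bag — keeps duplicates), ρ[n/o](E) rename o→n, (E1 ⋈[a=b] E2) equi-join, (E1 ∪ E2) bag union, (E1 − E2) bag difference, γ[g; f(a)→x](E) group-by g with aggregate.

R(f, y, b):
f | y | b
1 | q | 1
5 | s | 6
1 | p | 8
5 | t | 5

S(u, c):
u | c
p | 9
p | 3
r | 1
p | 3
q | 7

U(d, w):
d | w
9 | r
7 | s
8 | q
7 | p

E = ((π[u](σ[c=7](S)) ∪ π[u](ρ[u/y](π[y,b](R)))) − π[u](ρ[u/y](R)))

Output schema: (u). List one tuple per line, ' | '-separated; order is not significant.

Row counts bottom-up:
  S → 5
  σ[c=7](S) → 1
  π[u](σ[c=7](S)) → 1
  R → 4
  π[y,b](R) → 4
  ρ[u/y](π[y,b](R)) → 4
  π[u](ρ[u/y](π[y,b](R))) → 4
  (π[u](σ[c=7](S)) ∪ π[u](ρ[u/y](π[y,b](R)))) → 5
  R → 4
  ρ[u/y](R) → 4
  π[u](ρ[u/y](R)) → 4
  ((π[u](σ[c=7](S)) ∪ π[u](ρ[u/y](π[y,b](R)))) − π[u](ρ[u/y](R))) → 1

== RESULT ==
u
q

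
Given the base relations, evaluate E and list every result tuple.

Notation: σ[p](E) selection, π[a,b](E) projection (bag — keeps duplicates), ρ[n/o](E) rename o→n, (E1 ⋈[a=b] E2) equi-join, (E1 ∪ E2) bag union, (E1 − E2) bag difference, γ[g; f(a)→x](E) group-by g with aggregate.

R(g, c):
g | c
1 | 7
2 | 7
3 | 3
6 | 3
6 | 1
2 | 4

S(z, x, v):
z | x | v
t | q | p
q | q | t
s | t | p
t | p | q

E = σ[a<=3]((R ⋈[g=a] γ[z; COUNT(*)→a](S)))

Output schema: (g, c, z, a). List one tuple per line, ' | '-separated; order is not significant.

Per-node cardinality:
  R → 6
  S → 4
  γ[z; COUNT(*)→a](S) → 3
  (R ⋈[g=a] γ[z; COUNT(*)→a](S)) → 4
  σ[a<=3]((R ⋈[g=a] γ[z; COUNT(*)→a](S))) → 4

== RESULT ==
g | c | z | a
1 | 7 | q | 1
1 | 7 | s | 1
2 | 4 | t | 2
2 | 7 | t | 2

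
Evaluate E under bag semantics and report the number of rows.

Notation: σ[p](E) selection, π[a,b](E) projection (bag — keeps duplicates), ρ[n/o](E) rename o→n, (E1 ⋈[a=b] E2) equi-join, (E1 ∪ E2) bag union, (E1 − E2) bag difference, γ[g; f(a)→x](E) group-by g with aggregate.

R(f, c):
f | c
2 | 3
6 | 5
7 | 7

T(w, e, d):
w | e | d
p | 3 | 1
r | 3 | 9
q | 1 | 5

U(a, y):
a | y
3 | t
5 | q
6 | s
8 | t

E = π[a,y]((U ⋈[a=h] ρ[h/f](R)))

Row counts bottom-up:
  U → 4
  R → 3
  ρ[h/f](R) → 3
  (U ⋈[a=h] ρ[h/f](R)) → 1
  π[a,y]((U ⋈[a=h] ρ[h/f](R))) → 1

|E| = 1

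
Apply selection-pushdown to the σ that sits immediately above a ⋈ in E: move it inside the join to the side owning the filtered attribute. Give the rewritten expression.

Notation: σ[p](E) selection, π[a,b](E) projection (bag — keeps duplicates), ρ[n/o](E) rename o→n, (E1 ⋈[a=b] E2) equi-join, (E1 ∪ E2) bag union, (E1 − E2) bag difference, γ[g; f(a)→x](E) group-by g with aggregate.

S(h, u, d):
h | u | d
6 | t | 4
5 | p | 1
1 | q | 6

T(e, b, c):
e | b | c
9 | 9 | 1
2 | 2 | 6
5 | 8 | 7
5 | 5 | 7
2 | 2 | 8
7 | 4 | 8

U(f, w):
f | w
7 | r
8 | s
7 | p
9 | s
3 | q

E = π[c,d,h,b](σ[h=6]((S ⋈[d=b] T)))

σ filters on h, owned by the left side.
E' = π[c,d,h,b]((σ[h=6](S) ⋈[d=b] T))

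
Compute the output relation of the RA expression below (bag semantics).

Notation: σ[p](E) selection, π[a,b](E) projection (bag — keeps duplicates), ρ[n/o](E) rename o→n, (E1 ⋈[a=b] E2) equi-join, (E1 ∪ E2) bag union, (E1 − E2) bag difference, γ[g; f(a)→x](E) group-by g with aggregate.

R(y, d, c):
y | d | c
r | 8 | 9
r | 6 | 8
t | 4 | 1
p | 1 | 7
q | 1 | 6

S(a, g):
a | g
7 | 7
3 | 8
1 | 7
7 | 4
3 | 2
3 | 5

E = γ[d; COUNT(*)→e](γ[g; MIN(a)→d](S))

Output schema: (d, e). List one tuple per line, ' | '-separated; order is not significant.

Per-node cardinality:
  S → 6
  γ[g; MIN(a)→d](S) → 5
  γ[d; COUNT(*)→e](γ[g; MIN(a)→d](S)) → 3

== RESULT ==
d | e
1 | 1
3 | 3
7 | 1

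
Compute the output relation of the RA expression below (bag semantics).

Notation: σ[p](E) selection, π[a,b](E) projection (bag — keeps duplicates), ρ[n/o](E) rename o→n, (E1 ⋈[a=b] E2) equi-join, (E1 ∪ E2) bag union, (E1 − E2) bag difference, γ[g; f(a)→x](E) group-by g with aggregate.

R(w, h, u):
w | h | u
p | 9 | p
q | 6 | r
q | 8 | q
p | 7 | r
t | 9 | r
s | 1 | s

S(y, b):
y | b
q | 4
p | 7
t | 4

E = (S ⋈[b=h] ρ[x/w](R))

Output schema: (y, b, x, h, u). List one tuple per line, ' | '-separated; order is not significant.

Row counts bottom-up:
  S → 3
  R → 6
  ρ[x/w](R) → 6
  (S ⋈[b=h] ρ[x/w](R)) → 1

== RESULT ==
y | b | x | h | u
p | 7 | p | 7 | r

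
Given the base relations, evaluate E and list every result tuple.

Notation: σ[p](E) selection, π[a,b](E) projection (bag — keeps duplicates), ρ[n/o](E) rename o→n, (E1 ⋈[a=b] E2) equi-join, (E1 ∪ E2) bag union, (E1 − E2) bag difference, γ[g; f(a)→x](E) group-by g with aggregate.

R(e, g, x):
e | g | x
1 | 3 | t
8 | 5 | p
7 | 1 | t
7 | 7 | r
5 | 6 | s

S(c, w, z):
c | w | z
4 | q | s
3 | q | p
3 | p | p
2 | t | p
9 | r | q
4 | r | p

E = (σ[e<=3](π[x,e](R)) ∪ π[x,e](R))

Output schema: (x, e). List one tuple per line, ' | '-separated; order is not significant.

Per-node cardinality:
  R → 5
  π[x,e](R) → 5
  σ[e<=3](π[x,e](R)) → 1
  R → 5
  π[x,e](R) → 5
  (σ[e<=3](π[x,e](R)) ∪ π[x,e](R)) → 6

== RESULT ==
x | e
p | 8
r | 7
s | 5
t | 1
t | 1
t | 7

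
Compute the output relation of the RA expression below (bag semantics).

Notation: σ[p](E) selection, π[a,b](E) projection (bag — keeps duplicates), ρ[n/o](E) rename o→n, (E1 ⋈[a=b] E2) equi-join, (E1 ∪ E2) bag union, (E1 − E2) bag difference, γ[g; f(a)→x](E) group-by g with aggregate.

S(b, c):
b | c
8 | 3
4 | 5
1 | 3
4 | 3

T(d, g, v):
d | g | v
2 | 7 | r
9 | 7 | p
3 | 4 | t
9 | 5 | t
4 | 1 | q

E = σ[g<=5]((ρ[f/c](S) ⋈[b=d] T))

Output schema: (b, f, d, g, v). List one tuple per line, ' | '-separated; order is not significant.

Subexpression sizes:
  S → 4
  ρ[f/c](S) → 4
  T → 5
  (ρ[f/c](S) ⋈[b=d] T) → 2
  σ[g<=5]((ρ[f/c](S) ⋈[b=d] T)) → 2

== RESULT ==
b | f | d | g | v
4 | 3 | 4 | 1 | q
4 | 5 | 4 | 1 | q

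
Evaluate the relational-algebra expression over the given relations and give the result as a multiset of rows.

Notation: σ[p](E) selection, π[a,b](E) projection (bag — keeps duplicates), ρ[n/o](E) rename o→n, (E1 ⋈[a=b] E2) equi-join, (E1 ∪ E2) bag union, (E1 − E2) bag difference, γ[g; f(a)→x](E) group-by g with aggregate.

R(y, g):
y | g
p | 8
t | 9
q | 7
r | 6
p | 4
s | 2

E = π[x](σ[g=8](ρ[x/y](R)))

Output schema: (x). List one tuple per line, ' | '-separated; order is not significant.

Per-node cardinality:
  R → 6
  ρ[x/y](R) → 6
  σ[g=8](ρ[x/y](R)) → 1
  π[x](σ[g=8](ρ[x/y](R))) → 1

== RESULT ==
x
p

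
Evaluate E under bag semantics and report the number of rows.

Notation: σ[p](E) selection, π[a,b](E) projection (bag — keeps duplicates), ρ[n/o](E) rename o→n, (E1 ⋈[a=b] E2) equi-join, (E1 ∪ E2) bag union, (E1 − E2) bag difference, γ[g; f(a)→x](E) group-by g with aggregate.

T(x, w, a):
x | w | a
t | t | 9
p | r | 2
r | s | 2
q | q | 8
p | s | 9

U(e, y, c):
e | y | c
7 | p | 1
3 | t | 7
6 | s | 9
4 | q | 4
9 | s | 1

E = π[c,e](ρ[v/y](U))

Per-node cardinality:
  U → 5
  ρ[v/y](U) → 5
  π[c,e](ρ[v/y](U)) → 5

|E| = 5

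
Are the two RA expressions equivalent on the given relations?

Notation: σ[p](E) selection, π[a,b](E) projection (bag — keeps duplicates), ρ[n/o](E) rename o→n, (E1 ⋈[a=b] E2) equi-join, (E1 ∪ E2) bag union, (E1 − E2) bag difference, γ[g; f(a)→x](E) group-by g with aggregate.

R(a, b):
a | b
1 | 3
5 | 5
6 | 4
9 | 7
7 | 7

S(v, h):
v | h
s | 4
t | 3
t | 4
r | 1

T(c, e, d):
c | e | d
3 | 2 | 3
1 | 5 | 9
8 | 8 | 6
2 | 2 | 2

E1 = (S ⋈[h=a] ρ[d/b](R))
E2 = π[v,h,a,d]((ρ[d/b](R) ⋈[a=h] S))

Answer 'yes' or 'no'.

E1 row counts bottom-up:
  S → 4
  R → 5
  ρ[d/b](R) → 5
  (S ⋈[h=a] ρ[d/b](R)) → 1
E2 row counts bottom-up:
  R → 5
  ρ[d/b](R) → 5
  S → 4
  (ρ[d/b](R) ⋈[a=h] S) → 1
  π[v,h,a,d]((ρ[d/b](R) ⋈[a=h] S)) → 1

E1 and E2 produce the same multiset:
v | h | a | d
r | 1 | 1 | 3

yes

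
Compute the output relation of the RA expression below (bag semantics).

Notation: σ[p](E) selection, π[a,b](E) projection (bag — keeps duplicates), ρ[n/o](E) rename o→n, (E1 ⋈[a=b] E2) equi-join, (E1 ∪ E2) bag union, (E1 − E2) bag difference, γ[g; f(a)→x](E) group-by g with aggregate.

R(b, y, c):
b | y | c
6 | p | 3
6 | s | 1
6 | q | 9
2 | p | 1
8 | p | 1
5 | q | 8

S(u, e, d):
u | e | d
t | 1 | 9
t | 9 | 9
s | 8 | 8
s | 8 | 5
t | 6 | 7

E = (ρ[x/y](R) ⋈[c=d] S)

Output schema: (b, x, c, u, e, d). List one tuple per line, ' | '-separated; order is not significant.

Row counts bottom-up:
  R → 6
  ρ[x/y](R) → 6
  S → 5
  (ρ[x/y](R) ⋈[c=d] S) → 3

== RESULT ==
b | x | c | u | e | d
5 | q | 8 | s | 8 | 8
6 | q | 9 | t | 1 | 9
6 | q | 9 | t | 9 | 9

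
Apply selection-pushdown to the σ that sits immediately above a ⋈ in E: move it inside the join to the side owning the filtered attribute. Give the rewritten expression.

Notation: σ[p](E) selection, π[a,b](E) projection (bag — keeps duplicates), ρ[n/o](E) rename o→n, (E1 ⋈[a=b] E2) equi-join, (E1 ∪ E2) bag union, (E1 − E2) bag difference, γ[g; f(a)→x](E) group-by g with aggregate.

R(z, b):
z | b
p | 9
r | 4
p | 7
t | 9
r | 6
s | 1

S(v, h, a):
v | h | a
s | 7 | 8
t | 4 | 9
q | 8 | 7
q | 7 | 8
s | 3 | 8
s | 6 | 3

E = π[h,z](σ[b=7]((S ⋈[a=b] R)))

σ filters on b, owned by the right side.
E' = π[h,z]((S ⋈[a=b] σ[b=7](R)))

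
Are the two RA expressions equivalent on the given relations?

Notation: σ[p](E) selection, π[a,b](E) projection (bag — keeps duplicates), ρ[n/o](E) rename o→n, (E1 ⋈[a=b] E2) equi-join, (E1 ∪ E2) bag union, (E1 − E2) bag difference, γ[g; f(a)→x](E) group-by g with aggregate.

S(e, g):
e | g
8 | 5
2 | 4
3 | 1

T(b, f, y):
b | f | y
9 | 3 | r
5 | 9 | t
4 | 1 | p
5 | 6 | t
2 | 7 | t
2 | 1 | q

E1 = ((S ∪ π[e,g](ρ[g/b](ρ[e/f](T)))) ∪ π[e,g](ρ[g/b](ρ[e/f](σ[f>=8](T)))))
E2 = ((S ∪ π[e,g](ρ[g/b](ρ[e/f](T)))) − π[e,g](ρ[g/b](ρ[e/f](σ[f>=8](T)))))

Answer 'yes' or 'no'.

E1 subexpression sizes:
  S → 3
  T → 6
  ρ[e/f](T) → 6
  ρ[g/b](ρ[e/f](T)) → 6
  π[e,g](ρ[g/b](ρ[e/f](T))) → 6
  (S ∪ π[e,g](ρ[g/b](ρ[e/f](T)))) → 9
  T → 6
  σ[f>=8](T) → 1
  ρ[e/f](σ[f>=8](T)) → 1
  ρ[g/b](ρ[e/f](σ[f>=8](T))) → 1
  π[e,g](ρ[g/b](ρ[e/f](σ[f>=8](T)))) → 1
  ((S ∪ π[e,g](ρ[g/b](ρ[e/f](T)))) ∪ π[e,g](ρ[g/b](ρ[e/f](σ[f>=8](T))))) → 10
E2 subexpression sizes:
  S → 3
  T → 6
  ρ[e/f](T) → 6
  ρ[g/b](ρ[e/f](T)) → 6
  π[e,g](ρ[g/b](ρ[e/f](T))) → 6
  (S ∪ π[e,g](ρ[g/b](ρ[e/f](T)))) → 9
  T → 6
  σ[f>=8](T) → 1
  ρ[e/f](σ[f>=8](T)) → 1
  ρ[g/b](ρ[e/f](σ[f>=8](T))) → 1
  π[e,g](ρ[g/b](ρ[e/f](σ[f>=8](T)))) → 1
  ((S ∪ π[e,g](ρ[g/b](ρ[e/f](T)))) − π[e,g](ρ[g/b](ρ[e/f](σ[f>=8](T))))) → 8

E1 result:
e | g
1 | 2
1 | 4
2 | 4
3 | 1
3 | 9
6 | 5
7 | 2
8 | 5
9 | 5
9 | 5
E2 result:
e | g
1 | 2
1 | 4
2 | 4
3 | 1
3 | 9
6 | 5
7 | 2
8 | 5
Witness: (9, 5) appears 2× in E1 but 0× in E2.

no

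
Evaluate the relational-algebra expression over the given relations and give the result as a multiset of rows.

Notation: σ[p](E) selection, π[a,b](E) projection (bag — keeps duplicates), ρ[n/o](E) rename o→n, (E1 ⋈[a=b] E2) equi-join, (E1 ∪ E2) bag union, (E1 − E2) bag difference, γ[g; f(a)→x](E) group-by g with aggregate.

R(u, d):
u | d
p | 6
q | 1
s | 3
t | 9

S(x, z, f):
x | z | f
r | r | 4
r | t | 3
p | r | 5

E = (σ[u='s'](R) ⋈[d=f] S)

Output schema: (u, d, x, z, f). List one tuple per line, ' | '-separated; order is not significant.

Per-node cardinality:
  R → 4
  σ[u='s'](R) → 1
  S → 3
  (σ[u='s'](R) ⋈[d=f] S) → 1

== RESULT ==
u | d | x | z | f
s | 3 | r | t | 3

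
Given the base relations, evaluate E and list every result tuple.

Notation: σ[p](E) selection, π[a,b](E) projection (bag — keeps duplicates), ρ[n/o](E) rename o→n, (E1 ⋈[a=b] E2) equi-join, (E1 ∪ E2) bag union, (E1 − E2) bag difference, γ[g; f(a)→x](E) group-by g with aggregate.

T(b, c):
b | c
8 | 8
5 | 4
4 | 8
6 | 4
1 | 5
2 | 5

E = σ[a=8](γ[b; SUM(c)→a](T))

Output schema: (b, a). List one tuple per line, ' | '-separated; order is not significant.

Per-node cardinality:
  T → 6
  γ[b; SUM(c)→a](T) → 6
  σ[a=8](γ[b; SUM(c)→a](T)) → 2

== RESULT ==
b | a
4 | 8
8 | 8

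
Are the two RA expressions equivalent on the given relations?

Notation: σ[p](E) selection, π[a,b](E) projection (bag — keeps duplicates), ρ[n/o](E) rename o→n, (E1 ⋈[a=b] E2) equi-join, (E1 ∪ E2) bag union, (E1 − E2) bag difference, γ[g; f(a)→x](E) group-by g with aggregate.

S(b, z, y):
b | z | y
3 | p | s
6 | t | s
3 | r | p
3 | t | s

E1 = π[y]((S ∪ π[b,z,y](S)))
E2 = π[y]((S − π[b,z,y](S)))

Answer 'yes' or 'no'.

E1 per-node cardinality:
  S → 4
  S → 4
  π[b,z,y](S) → 4
  (S ∪ π[b,z,y](S)) → 8
  π[y]((S ∪ π[b,z,y](S))) → 8
E2 per-node cardinality:
  S → 4
  S → 4
  π[b,z,y](S) → 4
  (S − π[b,z,y](S)) → 0
  π[y]((S − π[b,z,y](S))) → 0

E1 result:
y
p
p
s
s
s
s
s
s
E2 result:
y
(0 rows)
Witness: ('p',) appears 2× in E1 but 0× in E2.

no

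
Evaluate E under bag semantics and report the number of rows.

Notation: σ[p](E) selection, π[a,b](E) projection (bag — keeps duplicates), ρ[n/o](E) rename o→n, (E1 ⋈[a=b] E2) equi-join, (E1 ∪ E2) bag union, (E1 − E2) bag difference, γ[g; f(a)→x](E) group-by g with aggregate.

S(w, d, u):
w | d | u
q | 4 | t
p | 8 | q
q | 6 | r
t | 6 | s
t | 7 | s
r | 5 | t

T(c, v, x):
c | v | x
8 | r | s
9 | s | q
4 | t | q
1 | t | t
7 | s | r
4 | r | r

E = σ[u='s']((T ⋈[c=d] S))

Row counts bottom-up:
  T → 6
  S → 6
  (T ⋈[c=d] S) → 4
  σ[u='s']((T ⋈[c=d] S)) → 1

|E| = 1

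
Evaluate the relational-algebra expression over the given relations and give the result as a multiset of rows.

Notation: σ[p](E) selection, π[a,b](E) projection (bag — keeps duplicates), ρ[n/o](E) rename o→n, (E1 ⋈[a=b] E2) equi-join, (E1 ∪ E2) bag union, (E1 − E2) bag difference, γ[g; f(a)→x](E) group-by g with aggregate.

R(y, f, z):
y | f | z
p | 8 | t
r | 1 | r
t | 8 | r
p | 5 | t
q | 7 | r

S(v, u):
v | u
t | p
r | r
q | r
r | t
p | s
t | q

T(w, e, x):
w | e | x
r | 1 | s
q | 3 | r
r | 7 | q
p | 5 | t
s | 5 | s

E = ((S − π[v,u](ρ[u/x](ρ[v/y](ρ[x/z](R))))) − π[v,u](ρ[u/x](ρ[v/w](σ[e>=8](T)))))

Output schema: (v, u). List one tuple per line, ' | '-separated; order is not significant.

Stepwise |·|:
  S → 6
  R → 5
  ρ[x/z](R) → 5
  ρ[v/y](ρ[x/z](R)) → 5
  ρ[u/x](ρ[v/y](ρ[x/z](R))) → 5
  π[v,u](ρ[u/x](ρ[v/y](ρ[x/z](R)))) → 5
  (S − π[v,u](ρ[u/x](ρ[v/y](ρ[x/z](R))))) → 4
  T → 5
  σ[e>=8](T) → 0
  ρ[v/w](σ[e>=8](T)) → 0
  ρ[u/x](ρ[v/w](σ[e>=8](T))) → 0
  π[v,u](ρ[u/x](ρ[v/w](σ[e>=8](T)))) → 0
  ((S − π[v,u](ρ[u/x](ρ[v/y](ρ[x/z](R))))) − π[v,u](ρ[u/x](ρ[v/w](σ[e>=8](T))))) → 4

== RESULT ==
v | u
p | s
r | t
t | p
t | q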